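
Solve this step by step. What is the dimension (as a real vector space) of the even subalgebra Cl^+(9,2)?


Even subalgebra dimension = 2^(n-1)
n = 9 + 2 = 11
2^(11 - 1) = 2^10 = 1024
Verification: sum of C(11,k) for even k = 1 + 55 + 330 + 462 + 165 + 11 = 1024
Result = 1024


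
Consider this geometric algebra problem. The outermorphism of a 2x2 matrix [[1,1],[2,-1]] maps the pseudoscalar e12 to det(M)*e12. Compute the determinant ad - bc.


The outermorphism of a linear map f sends e1^e2 to f(e1)^f(e2).
f(e1) = 1*e1 + 2*e2
f(e2) = 1*e1 - 1*e2
f(e1) ^ f(e2) = (1*e1 + 2*e2) ^ (1*e1 - 1*e2)
= 1*(-1)*e12 + 2*1*e21
= (-1 - 2)*e12
= -3*e12
Coefficient = -3


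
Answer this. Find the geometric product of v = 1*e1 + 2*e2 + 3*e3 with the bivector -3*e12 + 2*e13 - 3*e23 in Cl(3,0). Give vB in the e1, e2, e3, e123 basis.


vB has grade-1 (vector) and grade-3 (trivector) parts: vB = (v _| B) + (v ^ B).
Vector part <vB>_1:
  e1: -v2*b12 - v3*b13 = -(2)*(-3) - (3)*(2) = 0
  e2: v1*b12 - v3*b23 = (1)*(-3) - (3)*(-3) = 6
  e3: v1*b13 + v2*b23 = (1)*(2) + (2)*(-3) = -4
Trivector part <vB>_3:
  e123: v1*b23 - v2*b13 + v3*b12 = (1)*(-3) - (2)*(2) + (3)*(-3) = -16
vB = 0*e1 + 6*e2 - 4*e3 - 16*e123


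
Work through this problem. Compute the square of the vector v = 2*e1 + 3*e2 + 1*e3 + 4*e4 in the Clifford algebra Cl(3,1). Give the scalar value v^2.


v^2 = sum of c_i^2 * e_i^2
Positive signature terms (e_i^2 = +1): 2^2 + 3^2 + 1^2 = 14
Negative signature terms (e_j^2 = -1): 4^2 = 16
v^2 = 14 - 16 = -2


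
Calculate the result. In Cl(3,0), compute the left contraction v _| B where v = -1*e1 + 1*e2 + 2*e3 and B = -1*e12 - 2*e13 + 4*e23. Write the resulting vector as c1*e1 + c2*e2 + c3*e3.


Left contraction v _| B = <vB>_1 (grade-1 part of the geometric product vB).
Using e1_|e12 = e2, e2_|e12 = -e1, e1_|e13 = e3, e3_|e13 = -e1, e2_|e23 = e3, e3_|e23 = -e2:
e1 coeff: -v2*b12 - v3*b13 = -(1)*(-1) - (2)*(-2) = 5
e2 coeff: v1*b12 - v3*b23 = (-1)*(-1) - (2)*(4) = -7
e3 coeff: v1*b13 + v2*b23 = (-1)*(-2) + (1)*(4) = 6
v _| B = 5*e1 - 7*e2 + 6*e3


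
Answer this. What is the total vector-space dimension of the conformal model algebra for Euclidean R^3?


The conformal model of R^3 uses Cl(4,1): the 3 Euclidean generators plus two extra orthogonal generators e+ (e+^2 = +1) and e- (e-^2 = -1), from which the null vectors e0, einf are built.
Number of generators m = 3 + 2 = 5.
dim Cl(p,q) = 2^m = 2^5 = 32


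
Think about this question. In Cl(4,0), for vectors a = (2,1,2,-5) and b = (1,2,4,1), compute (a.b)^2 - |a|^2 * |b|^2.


a . b = 2*1 + 1*2 + 2*4 + (-5)*1
= 2 + 2 + 8 + (-5) = 7
|a|^2 = 2^2 + 1^2 + 2^2 + (-5)^2 = 34
|b|^2 = 1^2 + 2^2 + 4^2 + 1^2 = 22
(a.b)^2 = 7^2 = 49
|a|^2 * |b|^2 = 34 * 22 = 748
Result = 49 - 748 = -699


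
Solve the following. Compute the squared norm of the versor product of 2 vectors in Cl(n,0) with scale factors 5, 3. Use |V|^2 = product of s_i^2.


Each vector v_i has |v_i|^2 = s_i^2
Squared scales: 5^2 = 25, 3^2 = 9
|V|^2 = 25 * 9
= 225


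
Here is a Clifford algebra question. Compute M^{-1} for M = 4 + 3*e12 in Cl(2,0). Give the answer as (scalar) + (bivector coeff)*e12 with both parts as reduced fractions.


M = 4 + 3*e12, where e12^2 = -1.
Since M commutes with its reverse ~M = a - b*e12, M * ~M = a^2 - b^2*e12^2 = a^2 + b^2.
So M^{-1} = ~M / (a^2 + b^2) = (a - b*e12)/(a^2 + b^2).
a^2 + b^2 = 16 + 9 = 25
Scalar part = 4/25 = 4/25
Bivector coeff = -3/25 = -3/25
M^{-1} = 4/25 - 3/25*e12


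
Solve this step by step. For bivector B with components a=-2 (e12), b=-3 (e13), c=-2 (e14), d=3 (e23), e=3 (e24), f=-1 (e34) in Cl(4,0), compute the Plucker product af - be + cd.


Plucker relation: af - be + cd
a*f = (-2)*(-1) = 2
b*e = (-3)*3 = -9
c*d = (-2)*3 = -6
af - be + cd = 2 - (-9) + (-6)
= 5


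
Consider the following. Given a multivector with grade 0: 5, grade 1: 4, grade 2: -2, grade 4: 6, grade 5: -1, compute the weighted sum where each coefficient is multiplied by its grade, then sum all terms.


Grade-weighted sum = sum of grade_k * coefficient_k
0*5 = 0
1*4 = 4
2*(-2) = -4
4*6 = 24
5*(-1) = -5
Total = 0 + 4 + (-4) + 24 + (-5) = 19


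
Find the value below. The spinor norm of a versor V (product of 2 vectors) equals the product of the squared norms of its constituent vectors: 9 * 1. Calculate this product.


Spinor norm N(V) = |v1|^2 * |v2|^2 * ... * |v2|^2
= 9 * 1
Running product: 9, 9
N(V) = 9


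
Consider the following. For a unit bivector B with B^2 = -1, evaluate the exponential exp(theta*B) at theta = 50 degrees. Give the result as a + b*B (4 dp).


For a unit bivector B with B^2 = -1, the exponential series gives
e^(theta*B) = cos(theta) + sin(theta)*B (the GA analogue of Euler's formula).
theta = 50 degrees = 0.872665 rad
cos(50 deg) = 0.6428
sin(50 deg) = 0.7660
exp(theta*B) = 0.6428 + 0.7660*B


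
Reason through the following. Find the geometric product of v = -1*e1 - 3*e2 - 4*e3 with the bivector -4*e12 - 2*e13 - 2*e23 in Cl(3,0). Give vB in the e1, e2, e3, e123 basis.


vB has grade-1 (vector) and grade-3 (trivector) parts: vB = (v _| B) + (v ^ B).
Vector part <vB>_1:
  e1: -v2*b12 - v3*b13 = -(-3)*(-4) - (-4)*(-2) = -20
  e2: v1*b12 - v3*b23 = (-1)*(-4) - (-4)*(-2) = -4
  e3: v1*b13 + v2*b23 = (-1)*(-2) + (-3)*(-2) = 8
Trivector part <vB>_3:
  e123: v1*b23 - v2*b13 + v3*b12 = (-1)*(-2) - (-3)*(-2) + (-4)*(-4) = 12
vB = -20*e1 - 4*e2 + 8*e3 + 12*e123


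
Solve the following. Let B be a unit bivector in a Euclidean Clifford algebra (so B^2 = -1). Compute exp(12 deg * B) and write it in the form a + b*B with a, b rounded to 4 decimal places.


For a unit bivector B with B^2 = -1, the exponential series gives
e^(theta*B) = cos(theta) + sin(theta)*B (the GA analogue of Euler's formula).
theta = 12 degrees = 0.20944 rad
cos(12 deg) = 0.9781
sin(12 deg) = 0.2079
exp(theta*B) = 0.9781 + 0.2079*B


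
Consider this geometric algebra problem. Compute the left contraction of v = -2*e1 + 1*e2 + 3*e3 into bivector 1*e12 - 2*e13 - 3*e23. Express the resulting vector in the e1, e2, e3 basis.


Left contraction v _| B = <vB>_1 (grade-1 part of the geometric product vB).
Using e1_|e12 = e2, e2_|e12 = -e1, e1_|e13 = e3, e3_|e13 = -e1, e2_|e23 = e3, e3_|e23 = -e2:
e1 coeff: -v2*b12 - v3*b13 = -(1)*(1) - (3)*(-2) = 5
e2 coeff: v1*b12 - v3*b23 = (-2)*(1) - (3)*(-3) = 7
e3 coeff: v1*b13 + v2*b23 = (-2)*(-2) + (1)*(-3) = 1
v _| B = 5*e1 + 7*e2 + 1*e3


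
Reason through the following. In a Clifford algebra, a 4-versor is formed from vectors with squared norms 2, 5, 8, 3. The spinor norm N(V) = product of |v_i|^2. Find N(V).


Spinor norm N(V) = |v1|^2 * |v2|^2 * ... * |v4|^2
= 2 * 5 * 8 * 3
Running product: 2, 10, 80, 240
N(V) = 240


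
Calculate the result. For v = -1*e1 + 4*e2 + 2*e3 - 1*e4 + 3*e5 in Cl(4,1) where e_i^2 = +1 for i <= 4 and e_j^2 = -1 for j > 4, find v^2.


v^2 = sum of c_i^2 * e_i^2
Positive signature terms (e_i^2 = +1): (-1)^2 + 4^2 + 2^2 + (-1)^2 = 22
Negative signature terms (e_j^2 = -1): 3^2 = 9
v^2 = 22 - 9 = 13


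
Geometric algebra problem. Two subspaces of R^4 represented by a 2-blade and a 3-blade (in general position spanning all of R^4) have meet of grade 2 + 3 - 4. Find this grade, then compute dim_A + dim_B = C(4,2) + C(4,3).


Meet grade = grade(A) + grade(B) - n
= 2 + 3 - 4 = 1
C(4,2) = 6
C(4,3) = 4
dim_A + dim_B = 6 + 4 = 10


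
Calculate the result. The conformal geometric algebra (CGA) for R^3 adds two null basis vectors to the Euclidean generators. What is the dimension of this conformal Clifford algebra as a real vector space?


The conformal model of R^3 uses Cl(4,1): the 3 Euclidean generators plus two extra orthogonal generators e+ (e+^2 = +1) and e- (e-^2 = -1), from which the null vectors e0, einf are built.
Number of generators m = 3 + 2 = 5.
dim Cl(p,q) = 2^m = 2^5 = 32


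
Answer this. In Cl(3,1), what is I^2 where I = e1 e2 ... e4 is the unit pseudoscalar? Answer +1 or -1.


The pseudoscalar I = e1...e_n (product of all n generators) of Cl(p,q) satisfies I^2 = (-1)^(q + n(n-1)/2).
p = 3, q = 1, n = p + q = 4
n(n-1)/2 = 4 * 3 / 2 = 6
Exponent = q + n(n-1)/2 = 1 + 6 = 7
I^2 = (-1)^7 = -1


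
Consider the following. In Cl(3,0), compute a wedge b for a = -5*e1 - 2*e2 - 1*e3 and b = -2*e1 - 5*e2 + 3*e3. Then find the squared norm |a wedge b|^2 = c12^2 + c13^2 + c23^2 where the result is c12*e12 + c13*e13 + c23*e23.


a wedge b = (a1*b2 - a2*b1)*e12 + (a1*b3 - a3*b1)*e13 + (a2*b3 - a3*b2)*e23
e12 coeff: (-5)*(-5) - (-2)*(-2) = 25 - 4 = 21
e13 coeff: (-5)*3 - (-1)*(-2) = -15 - 2 = -17
e23 coeff: (-2)*3 - (-1)*(-5) = -6 - 5 = -11
|a wedge b|^2 = 21^2 + (-17)^2 + (-11)^2
= 441 + 289 + 121
= 851


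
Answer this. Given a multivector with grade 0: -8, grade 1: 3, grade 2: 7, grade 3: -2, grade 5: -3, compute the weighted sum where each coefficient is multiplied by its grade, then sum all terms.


Grade-weighted sum = sum of grade_k * coefficient_k
0*(-8) = 0
1*3 = 3
2*7 = 14
3*(-2) = -6
5*(-3) = -15
Total = 0 + 3 + 14 + (-6) + (-15) = -4


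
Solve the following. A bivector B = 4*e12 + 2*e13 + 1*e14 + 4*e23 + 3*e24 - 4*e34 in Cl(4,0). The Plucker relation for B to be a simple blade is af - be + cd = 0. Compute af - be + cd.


Plucker relation: af - be + cd
a*f = 4*(-4) = -16
b*e = 2*3 = 6
c*d = 1*4 = 4
af - be + cd = -16 - 6 + 4
= -18


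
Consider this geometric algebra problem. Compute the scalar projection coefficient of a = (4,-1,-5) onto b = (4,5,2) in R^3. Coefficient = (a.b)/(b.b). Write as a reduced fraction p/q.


Projection coefficient = (a . b) / (b . b)
a . b = 4*4 + (-1)*5 + (-5)*2
= 16 + (-5) + (-10) = 1
b . b = 4^2 + 5^2 + 2^2
= 16 + 25 + 4 = 45
Coefficient = 1/45
In lowest terms: 1/45


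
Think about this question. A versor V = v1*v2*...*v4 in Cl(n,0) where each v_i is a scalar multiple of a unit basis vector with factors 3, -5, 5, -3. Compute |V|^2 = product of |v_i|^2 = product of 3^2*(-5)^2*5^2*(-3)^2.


Each vector v_i has |v_i|^2 = s_i^2
Squared scales: 3^2 = 9, (-5)^2 = 25, 5^2 = 25, (-3)^2 = 9
|V|^2 = 9 * 25 * 25 * 9
= 50625


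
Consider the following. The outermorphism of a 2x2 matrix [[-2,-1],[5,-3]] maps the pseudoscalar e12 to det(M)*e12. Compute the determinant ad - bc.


The outermorphism of a linear map f sends e1^e2 to f(e1)^f(e2).
f(e1) = -2*e1 + 5*e2
f(e2) = -1*e1 - 3*e2
f(e1) ^ f(e2) = (-2*e1 + 5*e2) ^ (-1*e1 - 3*e2)
= (-2)*(-3)*e12 + 5*(-1)*e21
= (6 - (-5))*e12
= 11*e12
Coefficient = 11


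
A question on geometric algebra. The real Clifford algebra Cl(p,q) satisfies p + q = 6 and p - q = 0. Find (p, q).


We need p + q = 6 and p - q = 0.
Adding: 2p = 6 + 0 = 6, so p = 3.
Then q = 6 - 3 = 3.
(p, q) = (3, 3)


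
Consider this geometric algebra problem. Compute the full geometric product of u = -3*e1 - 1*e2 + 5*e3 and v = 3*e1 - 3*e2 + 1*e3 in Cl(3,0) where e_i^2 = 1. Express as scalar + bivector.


In Cl(3,0): e_i^2 = 1, e_ie_j = -e_je_i for i != j.
Scalar part = u . v = (-3)*3 + (-1)*(-3) + 5*1
= -9 + 3 + 5 = -1
e12 coeff = (-3)*(-3) - (-1)*3 = 9 - (-3) = 12
e13 coeff = (-3)*1 - 5*3 = -3 - 15 = -18
e23 coeff = (-1)*1 - 5*(-3) = -1 - (-15) = 14
uv = -1 + 12*e12 - 18*e13 + 14*e23


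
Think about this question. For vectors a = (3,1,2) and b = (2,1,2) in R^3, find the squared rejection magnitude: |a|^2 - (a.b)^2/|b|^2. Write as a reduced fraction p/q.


|a|^2 = 3^2 + 1^2 + 2^2 = 14
|b|^2 = 2^2 + 1^2 + 2^2 = 9
a . b = 3*2 + 1*1 + 2*2 = 11
(a.b)^2 = 11^2 = 121
|rej|^2 = 14 - 121/9
= (126 - 121)/9
= 5/9
In lowest terms: 5/9


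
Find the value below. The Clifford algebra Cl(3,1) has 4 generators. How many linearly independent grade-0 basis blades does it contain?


Number of grade-k basis blades in Cl(p,q) with n = p + q is C(n, k).
n = 3 + 1 = 4
C(4, 0) = 4! / (0! * 4!)
= 24 / (1 * 24)
= 1


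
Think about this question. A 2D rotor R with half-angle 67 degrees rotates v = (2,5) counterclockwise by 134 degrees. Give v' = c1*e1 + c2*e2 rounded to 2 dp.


Rotor R = cos(67deg) - sin(67deg)*e12
Rotation angle theta = 2 * 67 = 134 degrees
v' = R*v*~R rotates v by theta.
cos(134deg) = -0.6947, sin(134deg) = 0.7193
v'_1 = 2*cos(134deg) - 5*sin(134deg)
= 2*(-0.6947) - 5*0.7193
= -4.99
v'_2 = 2*sin(134deg) + 5*cos(134deg)
= 2*0.7193 + 5*(-0.6947)
= -2.03
v' = -4.99*e1 - 2.03*e2


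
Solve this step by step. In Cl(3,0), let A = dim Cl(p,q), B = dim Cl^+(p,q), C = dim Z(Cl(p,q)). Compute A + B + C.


n = 3 + 0 = 3
Total dim = 2^3 = 8
Even subalgebra dim = 2^2 = 4
n is odd, so center dim = 2
Sum = 8 + 4 + 2 = 14


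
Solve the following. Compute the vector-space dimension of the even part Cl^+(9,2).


Even subalgebra dimension = 2^(n-1)
n = 9 + 2 = 11
2^(11 - 1) = 2^10 = 1024
Verification: sum of C(11,k) for even k = 1 + 55 + 330 + 462 + 165 + 11 = 1024
Result = 1024


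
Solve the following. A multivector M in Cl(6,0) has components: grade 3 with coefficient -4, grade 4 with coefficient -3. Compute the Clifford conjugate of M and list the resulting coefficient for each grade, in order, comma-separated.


Clifford conjugate sign for grade k: (-1)^(k(k+1)/2)
Grade 3: (-1)^(3*4/2) = (-1)^6 = 1, coeff -4 -> -4
Grade 4: (-1)^(4*5/2) = (-1)^10 = 1, coeff -3 -> -3
Conjugated coefficients: -4, -3


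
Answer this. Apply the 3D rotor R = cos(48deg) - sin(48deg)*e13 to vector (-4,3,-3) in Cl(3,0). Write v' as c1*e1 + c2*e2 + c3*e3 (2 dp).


Rotor R = cos(48deg) - sin(48deg)*e13
Rotation angle theta = 2 * 48 = 96 degrees in the e13 plane (e1 -> e3).
The component perpendicular to the plane (e2) is invariant: v'_2 = v2 = 3.00
cos(96deg) = -0.1045, sin(96deg) = 0.9945
v'_1 = v1*cos(theta) - v3*sin(theta) = -4*(-0.1045) - (-3)*0.9945 = 3.40
v'_3 = v1*sin(theta) + v3*cos(theta) = -4*0.9945 + (-3)*(-0.1045) = -3.66
v' = 3.40*e1 + 3.00*e2 - 3.66*e3


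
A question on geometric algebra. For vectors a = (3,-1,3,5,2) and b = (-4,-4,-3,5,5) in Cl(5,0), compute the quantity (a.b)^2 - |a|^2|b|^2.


a . b = 3*(-4) + (-1)*(-4) + 3*(-3) + 5*5 + 2*5
= -12 + 4 + (-9) + 25 + 10 = 18
|a|^2 = 3^2 + (-1)^2 + 3^2 + 5^2 + 2^2 = 48
|b|^2 = (-4)^2 + (-4)^2 + (-3)^2 + 5^2 + 5^2 = 91
(a.b)^2 = 18^2 = 324
|a|^2 * |b|^2 = 48 * 91 = 4368
Result = 324 - 4368 = -4044


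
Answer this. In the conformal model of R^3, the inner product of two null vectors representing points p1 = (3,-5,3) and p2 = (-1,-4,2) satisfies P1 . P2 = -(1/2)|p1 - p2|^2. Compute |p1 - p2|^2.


p1 - p2 = (4, -1, 1)
|p1 - p2|^2 = 4^2 + (-1)^2 + 1^2
= 16 + 1 + 1
= 18


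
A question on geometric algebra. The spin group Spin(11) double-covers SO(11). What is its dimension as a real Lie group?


Spin(n) double-covers SO(n); both have Lie algebra so(n) of dimension n(n-1)/2.
n = 11
n(n-1) = 11 * 10 = 110
dim Spin(11) = 110/2 = 55


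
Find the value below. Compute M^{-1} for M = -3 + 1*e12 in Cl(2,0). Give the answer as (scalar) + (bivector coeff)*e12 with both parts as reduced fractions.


M = -3 + 1*e12, where e12^2 = -1.
Since M commutes with its reverse ~M = a - b*e12, M * ~M = a^2 - b^2*e12^2 = a^2 + b^2.
So M^{-1} = ~M / (a^2 + b^2) = (a - b*e12)/(a^2 + b^2).
a^2 + b^2 = 9 + 1 = 10
Scalar part = -3/10 = -3/10
Bivector coeff = -1/10 = -1/10
M^{-1} = -3/10 - 1/10*e12


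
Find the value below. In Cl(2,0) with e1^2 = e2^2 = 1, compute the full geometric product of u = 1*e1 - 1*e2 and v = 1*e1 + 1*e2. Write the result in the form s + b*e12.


Expand: (1*e1 - 1*e2)(1*e1 + 1*e2)
= 1*1*e1e1 + 1*1*e1e2 + (-1)*1*e2e1 + (-1)*1*e2e2
Using e1^2 = e2^2 = 1, e2e1 = -e1e2:
Scalar part s = 1*1 + (-1)*1 = 1 + (-1) = 0
Bivector part b = 1*1 - (-1)*1 = 1 - (-1) = 2
uv = 0 + 2*e12


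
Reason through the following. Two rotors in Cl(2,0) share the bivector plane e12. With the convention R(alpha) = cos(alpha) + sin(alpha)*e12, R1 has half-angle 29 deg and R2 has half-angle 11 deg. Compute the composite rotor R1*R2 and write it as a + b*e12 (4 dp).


Same-plane rotors commute and their half-angles add:
R1*R2 = cos(a1 + a2) + sin(a1 + a2)*e12.
a1 + a2 = 29 + 11 = 40 deg
cos(40 deg) = 0.7660
sin(40 deg) = 0.6428
R1*R2 = 0.7660 + 0.6428*e12


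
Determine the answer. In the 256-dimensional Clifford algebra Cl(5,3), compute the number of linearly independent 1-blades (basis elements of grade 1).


Number of grade-k basis blades in Cl(p,q) with n = p + q is C(n, k).
n = 5 + 3 = 8
C(8, 1) = 8! / (1! * 7!)
= 40320 / (1 * 5040)
= 8


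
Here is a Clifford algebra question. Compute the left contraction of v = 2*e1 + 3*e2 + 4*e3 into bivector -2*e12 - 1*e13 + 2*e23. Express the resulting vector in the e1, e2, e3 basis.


Left contraction v _| B = <vB>_1 (grade-1 part of the geometric product vB).
Using e1_|e12 = e2, e2_|e12 = -e1, e1_|e13 = e3, e3_|e13 = -e1, e2_|e23 = e3, e3_|e23 = -e2:
e1 coeff: -v2*b12 - v3*b13 = -(3)*(-2) - (4)*(-1) = 10
e2 coeff: v1*b12 - v3*b23 = (2)*(-2) - (4)*(2) = -12
e3 coeff: v1*b13 + v2*b23 = (2)*(-1) + (3)*(2) = 4
v _| B = 10*e1 - 12*e2 + 4*e3


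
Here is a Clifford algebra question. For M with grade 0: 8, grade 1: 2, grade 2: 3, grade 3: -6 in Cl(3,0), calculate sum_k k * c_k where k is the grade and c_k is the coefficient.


Grade-weighted sum = sum of grade_k * coefficient_k
0*8 = 0
1*2 = 2
2*3 = 6
3*(-6) = -18
Total = 0 + 2 + 6 + (-18) = -10


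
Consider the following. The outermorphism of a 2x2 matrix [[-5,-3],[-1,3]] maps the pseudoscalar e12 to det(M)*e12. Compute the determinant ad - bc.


The outermorphism of a linear map f sends e1^e2 to f(e1)^f(e2).
f(e1) = -5*e1 - 1*e2
f(e2) = -3*e1 + 3*e2
f(e1) ^ f(e2) = (-5*e1 - 1*e2) ^ (-3*e1 + 3*e2)
= (-5)*3*e12 + (-1)*(-3)*e21
= (-15 - 3)*e12
= -18*e12
Coefficient = -18


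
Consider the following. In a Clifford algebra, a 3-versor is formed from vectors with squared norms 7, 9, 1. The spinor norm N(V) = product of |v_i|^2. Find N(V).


Spinor norm N(V) = |v1|^2 * |v2|^2 * ... * |v3|^2
= 7 * 9 * 1
Running product: 7, 63, 63
N(V) = 63


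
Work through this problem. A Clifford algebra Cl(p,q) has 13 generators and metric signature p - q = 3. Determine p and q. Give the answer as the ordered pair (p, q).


We need p + q = 13 and p - q = 3.
Adding: 2p = 13 + 3 = 16, so p = 8.
Then q = 13 - 8 = 5.
(p, q) = (8, 5)


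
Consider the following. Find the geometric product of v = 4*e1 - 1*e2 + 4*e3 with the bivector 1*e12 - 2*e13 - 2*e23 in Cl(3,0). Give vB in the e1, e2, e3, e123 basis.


vB has grade-1 (vector) and grade-3 (trivector) parts: vB = (v _| B) + (v ^ B).
Vector part <vB>_1:
  e1: -v2*b12 - v3*b13 = -(-1)*(1) - (4)*(-2) = 9
  e2: v1*b12 - v3*b23 = (4)*(1) - (4)*(-2) = 12
  e3: v1*b13 + v2*b23 = (4)*(-2) + (-1)*(-2) = -6
Trivector part <vB>_3:
  e123: v1*b23 - v2*b13 + v3*b12 = (4)*(-2) - (-1)*(-2) + (4)*(1) = -6
vB = 9*e1 + 12*e2 - 6*e3 - 6*e123


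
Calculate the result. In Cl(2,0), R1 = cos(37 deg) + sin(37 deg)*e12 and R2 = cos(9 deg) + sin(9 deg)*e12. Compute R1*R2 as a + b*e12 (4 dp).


Same-plane rotors commute and their half-angles add:
R1*R2 = cos(a1 + a2) + sin(a1 + a2)*e12.
a1 + a2 = 37 + 9 = 46 deg
cos(46 deg) = 0.6947
sin(46 deg) = 0.7193
R1*R2 = 0.6947 + 0.7193*e12


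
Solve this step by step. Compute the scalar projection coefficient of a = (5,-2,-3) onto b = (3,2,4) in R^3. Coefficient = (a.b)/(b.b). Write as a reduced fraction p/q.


Projection coefficient = (a . b) / (b . b)
a . b = 5*3 + (-2)*2 + (-3)*4
= 15 + (-4) + (-12) = -1
b . b = 3^2 + 2^2 + 4^2
= 9 + 4 + 16 = 29
Coefficient = -1/29
In lowest terms: -1/29


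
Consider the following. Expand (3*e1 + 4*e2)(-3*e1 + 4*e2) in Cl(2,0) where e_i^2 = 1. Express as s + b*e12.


Expand: (3*e1 + 4*e2)(-3*e1 + 4*e2)
= 3*(-3)*e1e1 + 3*4*e1e2 + 4*(-3)*e2e1 + 4*4*e2e2
Using e1^2 = e2^2 = 1, e2e1 = -e1e2:
Scalar part s = 3*(-3) + 4*4 = -9 + 16 = 7
Bivector part b = 3*4 - 4*(-3) = 12 - (-12) = 24
uv = 7 + 24*e12


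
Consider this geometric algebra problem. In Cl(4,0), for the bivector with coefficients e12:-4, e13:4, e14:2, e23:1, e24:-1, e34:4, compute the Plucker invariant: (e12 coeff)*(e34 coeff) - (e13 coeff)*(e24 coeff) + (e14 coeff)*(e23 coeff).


Plucker relation: af - be + cd
a*f = (-4)*4 = -16
b*e = 4*(-1) = -4
c*d = 2*1 = 2
af - be + cd = -16 - (-4) + 2
= -10


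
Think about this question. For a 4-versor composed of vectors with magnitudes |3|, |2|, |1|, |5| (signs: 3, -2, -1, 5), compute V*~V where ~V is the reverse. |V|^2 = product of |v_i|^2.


Each vector v_i has |v_i|^2 = s_i^2
Squared scales: 3^2 = 9, (-2)^2 = 4, (-1)^2 = 1, 5^2 = 25
|V|^2 = 9 * 4 * 1 * 25
= 900


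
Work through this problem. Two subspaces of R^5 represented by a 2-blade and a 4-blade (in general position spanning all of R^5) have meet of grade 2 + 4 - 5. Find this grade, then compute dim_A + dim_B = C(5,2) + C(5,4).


Meet grade = grade(A) + grade(B) - n
= 2 + 4 - 5 = 1
C(5,2) = 10
C(5,4) = 5
dim_A + dim_B = 10 + 5 = 15


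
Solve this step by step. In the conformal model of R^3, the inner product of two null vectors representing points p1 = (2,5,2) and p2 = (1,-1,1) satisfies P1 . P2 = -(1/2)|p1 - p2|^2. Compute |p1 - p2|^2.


p1 - p2 = (1, 6, 1)
|p1 - p2|^2 = 1^2 + 6^2 + 1^2
= 1 + 36 + 1
= 38


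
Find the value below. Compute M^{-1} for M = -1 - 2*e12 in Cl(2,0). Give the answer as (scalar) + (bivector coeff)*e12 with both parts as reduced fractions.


M = -1 - 2*e12, where e12^2 = -1.
Since M commutes with its reverse ~M = a - b*e12, M * ~M = a^2 - b^2*e12^2 = a^2 + b^2.
So M^{-1} = ~M / (a^2 + b^2) = (a - b*e12)/(a^2 + b^2).
a^2 + b^2 = 1 + 4 = 5
Scalar part = -1/5 = -1/5
Bivector coeff = 2/5 = 2/5
M^{-1} = -1/5 + 2/5*e12


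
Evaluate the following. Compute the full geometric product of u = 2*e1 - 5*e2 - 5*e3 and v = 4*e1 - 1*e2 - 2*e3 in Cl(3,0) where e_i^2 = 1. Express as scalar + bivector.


In Cl(3,0): e_i^2 = 1, e_ie_j = -e_je_i for i != j.
Scalar part = u . v = 2*4 + (-5)*(-1) + (-5)*(-2)
= 8 + 5 + 10 = 23
e12 coeff = 2*(-1) - (-5)*4 = -2 - (-20) = 18
e13 coeff = 2*(-2) - (-5)*4 = -4 - (-20) = 16
e23 coeff = (-5)*(-2) - (-5)*(-1) = 10 - 5 = 5
uv = 23 + 18*e12 + 16*e13 + 5*e23


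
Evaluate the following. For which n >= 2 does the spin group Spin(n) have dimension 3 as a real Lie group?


dim Spin(n) = dim so(n) = n(n-1)/2.
Solve n(n-1)/2 = 3, i.e. n^2 - n - 6 = 0.
Discriminant = 1 + 8*3 = 25
n = (1 + sqrt(25))/2 = (1 + 5)/2 = 3


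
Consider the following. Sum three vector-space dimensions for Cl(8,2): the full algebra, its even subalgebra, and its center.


n = 8 + 2 = 10
Total dim = 2^10 = 1024
Even subalgebra dim = 2^9 = 512
n is even, so center dim = 1
Sum = 1024 + 512 + 1 = 1537


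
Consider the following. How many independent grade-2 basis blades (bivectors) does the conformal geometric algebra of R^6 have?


The conformal model of R^6 uses Cl(7,1) with m = 6 + 2 = 8 generators.
Number of grade-2 blades = C(m, 2) = C(8, 2)
= 8*7/2 = 28


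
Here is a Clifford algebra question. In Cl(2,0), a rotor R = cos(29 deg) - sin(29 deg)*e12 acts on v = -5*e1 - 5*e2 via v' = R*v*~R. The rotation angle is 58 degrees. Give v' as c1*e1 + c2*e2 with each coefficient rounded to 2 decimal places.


Rotor R = cos(29deg) - sin(29deg)*e12
Rotation angle theta = 2 * 29 = 58 degrees
v' = R*v*~R rotates v by theta.
cos(58deg) = 0.5299, sin(58deg) = 0.8480
v'_1 = -5*cos(58deg) - (-5)*sin(58deg)
= -5*0.5299 - (-5)*0.8480
= 1.59
v'_2 = -5*sin(58deg) + (-5)*cos(58deg)
= -5*0.8480 + (-5)*0.5299
= -6.89
v' = 1.59*e1 - 6.89*e2


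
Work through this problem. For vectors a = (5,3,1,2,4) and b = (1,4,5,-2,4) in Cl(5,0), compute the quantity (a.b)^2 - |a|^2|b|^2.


a . b = 5*1 + 3*4 + 1*5 + 2*(-2) + 4*4
= 5 + 12 + 5 + (-4) + 16 = 34
|a|^2 = 5^2 + 3^2 + 1^2 + 2^2 + 4^2 = 55
|b|^2 = 1^2 + 4^2 + 5^2 + (-2)^2 + 4^2 = 62
(a.b)^2 = 34^2 = 1156
|a|^2 * |b|^2 = 55 * 62 = 3410
Result = 1156 - 3410 = -2254


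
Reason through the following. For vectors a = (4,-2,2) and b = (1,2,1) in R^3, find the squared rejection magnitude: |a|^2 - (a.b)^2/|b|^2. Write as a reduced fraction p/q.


|a|^2 = 4^2 + (-2)^2 + 2^2 = 24
|b|^2 = 1^2 + 2^2 + 1^2 = 6
a . b = 4*1 + (-2)*2 + 2*1 = 2
(a.b)^2 = 2^2 = 4
|rej|^2 = 24 - 4/6
= (144 - 4)/6
= 140/6
In lowest terms: 70/3


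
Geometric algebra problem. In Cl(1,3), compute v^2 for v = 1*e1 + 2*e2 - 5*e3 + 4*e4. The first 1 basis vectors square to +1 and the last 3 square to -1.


v^2 = sum of c_i^2 * e_i^2
Positive signature terms (e_i^2 = +1): 1^2 = 1
Negative signature terms (e_j^2 = -1): 2^2 + (-5)^2 + 4^2 = 45
v^2 = 1 - 45 = -44


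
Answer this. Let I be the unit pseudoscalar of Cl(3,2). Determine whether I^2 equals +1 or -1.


The pseudoscalar I = e1...e_n (product of all n generators) of Cl(p,q) satisfies I^2 = (-1)^(q + n(n-1)/2).
p = 3, q = 2, n = p + q = 5
n(n-1)/2 = 5 * 4 / 2 = 10
Exponent = q + n(n-1)/2 = 2 + 10 = 12
I^2 = (-1)^12 = +1


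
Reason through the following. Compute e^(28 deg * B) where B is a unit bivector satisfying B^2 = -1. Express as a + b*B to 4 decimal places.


For a unit bivector B with B^2 = -1, the exponential series gives
e^(theta*B) = cos(theta) + sin(theta)*B (the GA analogue of Euler's formula).
theta = 28 degrees = 0.488692 rad
cos(28 deg) = 0.8829
sin(28 deg) = 0.4695
exp(theta*B) = 0.8829 + 0.4695*B


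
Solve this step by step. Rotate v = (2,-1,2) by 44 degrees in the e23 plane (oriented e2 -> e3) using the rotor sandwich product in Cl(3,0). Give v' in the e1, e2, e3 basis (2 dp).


Rotor R = cos(22deg) - sin(22deg)*e23
Rotation angle theta = 2 * 22 = 44 degrees in the e23 plane (e2 -> e3).
The component perpendicular to the plane (e1) is invariant: v'_1 = v1 = 2.00
cos(44deg) = 0.7193, sin(44deg) = 0.6947
v'_2 = v2*cos(theta) - v3*sin(theta) = -1*0.7193 - 2*0.6947 = -2.11
v'_3 = v2*sin(theta) + v3*cos(theta) = -1*0.6947 + 2*0.7193 = 0.74
v' = 2.00*e1 - 2.11*e2 + 0.74*e3


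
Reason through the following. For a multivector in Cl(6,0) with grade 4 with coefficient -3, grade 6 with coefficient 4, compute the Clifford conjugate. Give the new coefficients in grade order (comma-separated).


Clifford conjugate sign for grade k: (-1)^(k(k+1)/2)
Grade 4: (-1)^(4*5/2) = (-1)^10 = 1, coeff -3 -> -3
Grade 6: (-1)^(6*7/2) = (-1)^21 = -1, coeff 4 -> -4
Conjugated coefficients: -3, -4


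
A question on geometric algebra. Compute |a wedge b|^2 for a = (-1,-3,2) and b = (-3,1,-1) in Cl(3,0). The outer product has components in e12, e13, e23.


a wedge b = (a1*b2 - a2*b1)*e12 + (a1*b3 - a3*b1)*e13 + (a2*b3 - a3*b2)*e23
e12 coeff: (-1)*1 - (-3)*(-3) = -1 - 9 = -10
e13 coeff: (-1)*(-1) - 2*(-3) = 1 - (-6) = 7
e23 coeff: (-3)*(-1) - 2*1 = 3 - 2 = 1
|a wedge b|^2 = (-10)^2 + 7^2 + 1^2
= 100 + 49 + 1
= 150


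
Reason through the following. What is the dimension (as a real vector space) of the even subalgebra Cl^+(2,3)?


Even subalgebra dimension = 2^(n-1)
n = 2 + 3 = 5
2^(5 - 1) = 2^4 = 16
Verification: sum of C(5,k) for even k = 1 + 10 + 5 = 16
Result = 16


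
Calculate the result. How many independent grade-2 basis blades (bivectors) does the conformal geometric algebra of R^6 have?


The conformal model of R^6 uses Cl(7,1) with m = 6 + 2 = 8 generators.
Number of grade-2 blades = C(m, 2) = C(8, 2)
= 8*7/2 = 28


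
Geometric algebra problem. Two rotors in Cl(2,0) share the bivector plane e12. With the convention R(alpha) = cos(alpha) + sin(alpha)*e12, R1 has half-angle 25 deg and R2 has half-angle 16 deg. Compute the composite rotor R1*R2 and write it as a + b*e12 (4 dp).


Same-plane rotors commute and their half-angles add:
R1*R2 = cos(a1 + a2) + sin(a1 + a2)*e12.
a1 + a2 = 25 + 16 = 41 deg
cos(41 deg) = 0.7547
sin(41 deg) = 0.6561
R1*R2 = 0.7547 + 0.6561*e12


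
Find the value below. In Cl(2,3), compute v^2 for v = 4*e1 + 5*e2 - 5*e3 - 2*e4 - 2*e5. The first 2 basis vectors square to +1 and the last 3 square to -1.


v^2 = sum of c_i^2 * e_i^2
Positive signature terms (e_i^2 = +1): 4^2 + 5^2 = 41
Negative signature terms (e_j^2 = -1): (-5)^2 + (-2)^2 + (-2)^2 = 33
v^2 = 41 - 33 = 8


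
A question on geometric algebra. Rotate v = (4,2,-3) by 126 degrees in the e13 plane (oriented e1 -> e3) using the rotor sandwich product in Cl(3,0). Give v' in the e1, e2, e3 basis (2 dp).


Rotor R = cos(63deg) - sin(63deg)*e13
Rotation angle theta = 2 * 63 = 126 degrees in the e13 plane (e1 -> e3).
The component perpendicular to the plane (e2) is invariant: v'_2 = v2 = 2.00
cos(126deg) = -0.5878, sin(126deg) = 0.8090
v'_1 = v1*cos(theta) - v3*sin(theta) = 4*(-0.5878) - (-3)*0.8090 = 0.08
v'_3 = v1*sin(theta) + v3*cos(theta) = 4*0.8090 + (-3)*(-0.5878) = 5.00
v' = 0.08*e1 + 2.00*e2 + 5.00*e3


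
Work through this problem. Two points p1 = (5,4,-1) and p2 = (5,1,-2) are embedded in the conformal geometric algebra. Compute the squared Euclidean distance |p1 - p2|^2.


p1 - p2 = (0, 3, 1)
|p1 - p2|^2 = 0^2 + 3^2 + 1^2
= 0 + 9 + 1
= 10


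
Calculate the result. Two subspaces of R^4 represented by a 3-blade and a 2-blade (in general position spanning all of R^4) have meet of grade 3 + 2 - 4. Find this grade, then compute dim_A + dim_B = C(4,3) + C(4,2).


Meet grade = grade(A) + grade(B) - n
= 3 + 2 - 4 = 1
C(4,3) = 4
C(4,2) = 6
dim_A + dim_B = 4 + 6 = 10


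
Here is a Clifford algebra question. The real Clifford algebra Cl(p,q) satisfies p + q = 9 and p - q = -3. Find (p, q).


We need p + q = 9 and p - q = -3.
Adding: 2p = 9 + (-3) = 6, so p = 3.
Then q = 9 - 3 = 6.
(p, q) = (3, 6)


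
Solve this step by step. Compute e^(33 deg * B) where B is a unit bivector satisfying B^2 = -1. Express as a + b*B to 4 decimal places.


For a unit bivector B with B^2 = -1, the exponential series gives
e^(theta*B) = cos(theta) + sin(theta)*B (the GA analogue of Euler's formula).
theta = 33 degrees = 0.575959 rad
cos(33 deg) = 0.8387
sin(33 deg) = 0.5446
exp(theta*B) = 0.8387 + 0.5446*B


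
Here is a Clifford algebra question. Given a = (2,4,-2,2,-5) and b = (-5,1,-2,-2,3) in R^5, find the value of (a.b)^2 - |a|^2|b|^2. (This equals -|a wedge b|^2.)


a . b = 2*(-5) + 4*1 + (-2)*(-2) + 2*(-2) + (-5)*3
= -10 + 4 + 4 + (-4) + (-15) = -21
|a|^2 = 2^2 + 4^2 + (-2)^2 + 2^2 + (-5)^2 = 53
|b|^2 = (-5)^2 + 1^2 + (-2)^2 + (-2)^2 + 3^2 = 43
(a.b)^2 = (-21)^2 = 441
|a|^2 * |b|^2 = 53 * 43 = 2279
Result = 441 - 2279 = -1838


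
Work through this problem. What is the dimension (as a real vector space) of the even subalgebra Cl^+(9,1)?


Even subalgebra dimension = 2^(n-1)
n = 9 + 1 = 10
2^(10 - 1) = 2^9 = 512
Verification: sum of C(10,k) for even k = 1 + 45 + 210 + 210 + 45 + 1 = 512
Result = 512


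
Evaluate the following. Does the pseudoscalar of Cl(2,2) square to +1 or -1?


The pseudoscalar I = e1...e_n (product of all n generators) of Cl(p,q) satisfies I^2 = (-1)^(q + n(n-1)/2).
p = 2, q = 2, n = p + q = 4
n(n-1)/2 = 4 * 3 / 2 = 6
Exponent = q + n(n-1)/2 = 2 + 6 = 8
I^2 = (-1)^8 = +1


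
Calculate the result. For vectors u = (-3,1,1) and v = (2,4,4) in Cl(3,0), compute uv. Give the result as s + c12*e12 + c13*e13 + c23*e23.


In Cl(3,0): e_i^2 = 1, e_ie_j = -e_je_i for i != j.
Scalar part = u . v = (-3)*2 + 1*4 + 1*4
= -6 + 4 + 4 = 2
e12 coeff = (-3)*4 - 1*2 = -12 - 2 = -14
e13 coeff = (-3)*4 - 1*2 = -12 - 2 = -14
e23 coeff = 1*4 - 1*4 = 4 - 4 = 0
uv = 2 - 14*e12 - 14*e13 + 0*e23


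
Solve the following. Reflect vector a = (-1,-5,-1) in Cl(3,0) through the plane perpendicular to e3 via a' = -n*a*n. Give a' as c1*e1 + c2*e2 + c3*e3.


Reflection formula: a' = -n*a*n, with n = e3 (unit vector, n^2 = 1).
For reflection through hyperplane perp to e3:
The component along e3 flips sign, others stay.
a = (-1, -5, -1)
a' = (-1, -5, 1)
a' = -1*e1 - 5*e2 + 1*e3


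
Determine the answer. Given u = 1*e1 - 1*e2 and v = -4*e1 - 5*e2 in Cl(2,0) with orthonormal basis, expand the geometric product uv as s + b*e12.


Expand: (1*e1 - 1*e2)(-4*e1 - 5*e2)
= 1*(-4)*e1e1 + 1*(-5)*e1e2 + (-1)*(-4)*e2e1 + (-1)*(-5)*e2e2
Using e1^2 = e2^2 = 1, e2e1 = -e1e2:
Scalar part s = 1*(-4) + (-1)*(-5) = -4 + 5 = 1
Bivector part b = 1*(-5) - (-1)*(-4) = -5 - 4 = -9
uv = 1 - 9*e12


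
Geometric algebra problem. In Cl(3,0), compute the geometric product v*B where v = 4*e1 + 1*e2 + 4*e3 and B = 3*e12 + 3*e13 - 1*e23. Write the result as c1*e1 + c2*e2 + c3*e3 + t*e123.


vB has grade-1 (vector) and grade-3 (trivector) parts: vB = (v _| B) + (v ^ B).
Vector part <vB>_1:
  e1: -v2*b12 - v3*b13 = -(1)*(3) - (4)*(3) = -15
  e2: v1*b12 - v3*b23 = (4)*(3) - (4)*(-1) = 16
  e3: v1*b13 + v2*b23 = (4)*(3) + (1)*(-1) = 11
Trivector part <vB>_3:
  e123: v1*b23 - v2*b13 + v3*b12 = (4)*(-1) - (1)*(3) + (4)*(3) = 5
vB = -15*e1 + 16*e2 + 11*e3 + 5*e123


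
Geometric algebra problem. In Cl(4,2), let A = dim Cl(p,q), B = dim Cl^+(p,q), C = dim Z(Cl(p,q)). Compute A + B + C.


n = 4 + 2 = 6
Total dim = 2^6 = 64
Even subalgebra dim = 2^5 = 32
n is even, so center dim = 1
Sum = 64 + 32 + 1 = 97


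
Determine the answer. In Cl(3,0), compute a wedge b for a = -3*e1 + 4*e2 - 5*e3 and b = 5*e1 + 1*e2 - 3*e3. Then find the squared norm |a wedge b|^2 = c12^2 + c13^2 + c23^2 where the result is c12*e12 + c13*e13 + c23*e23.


a wedge b = (a1*b2 - a2*b1)*e12 + (a1*b3 - a3*b1)*e13 + (a2*b3 - a3*b2)*e23
e12 coeff: (-3)*1 - 4*5 = -3 - 20 = -23
e13 coeff: (-3)*(-3) - (-5)*5 = 9 - (-25) = 34
e23 coeff: 4*(-3) - (-5)*1 = -12 - (-5) = -7
|a wedge b|^2 = (-23)^2 + 34^2 + (-7)^2
= 529 + 1156 + 49
= 1734


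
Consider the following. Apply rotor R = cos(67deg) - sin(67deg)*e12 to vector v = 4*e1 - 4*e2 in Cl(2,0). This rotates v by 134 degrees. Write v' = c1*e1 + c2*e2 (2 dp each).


Rotor R = cos(67deg) - sin(67deg)*e12
Rotation angle theta = 2 * 67 = 134 degrees
v' = R*v*~R rotates v by theta.
cos(134deg) = -0.6947, sin(134deg) = 0.7193
v'_1 = 4*cos(134deg) - (-4)*sin(134deg)
= 4*(-0.6947) - (-4)*0.7193
= 0.10
v'_2 = 4*sin(134deg) + (-4)*cos(134deg)
= 4*0.7193 + (-4)*(-0.6947)
= 5.66
v' = 0.10*e1 + 5.66*e2


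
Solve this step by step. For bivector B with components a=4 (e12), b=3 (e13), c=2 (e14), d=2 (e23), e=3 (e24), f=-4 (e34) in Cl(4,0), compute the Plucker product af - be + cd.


Plucker relation: af - be + cd
a*f = 4*(-4) = -16
b*e = 3*3 = 9
c*d = 2*2 = 4
af - be + cd = -16 - 9 + 4
= -21


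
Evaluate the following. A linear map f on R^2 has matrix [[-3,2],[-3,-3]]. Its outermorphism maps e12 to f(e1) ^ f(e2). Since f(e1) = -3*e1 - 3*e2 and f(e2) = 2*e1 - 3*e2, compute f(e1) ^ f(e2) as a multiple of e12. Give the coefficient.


The outermorphism of a linear map f sends e1^e2 to f(e1)^f(e2).
f(e1) = -3*e1 - 3*e2
f(e2) = 2*e1 - 3*e2
f(e1) ^ f(e2) = (-3*e1 - 3*e2) ^ (2*e1 - 3*e2)
= (-3)*(-3)*e12 + (-3)*2*e21
= (9 - (-6))*e12
= 15*e12
Coefficient = 15


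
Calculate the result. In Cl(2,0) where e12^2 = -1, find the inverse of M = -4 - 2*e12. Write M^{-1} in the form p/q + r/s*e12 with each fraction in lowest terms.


M = -4 - 2*e12, where e12^2 = -1.
Since M commutes with its reverse ~M = a - b*e12, M * ~M = a^2 - b^2*e12^2 = a^2 + b^2.
So M^{-1} = ~M / (a^2 + b^2) = (a - b*e12)/(a^2 + b^2).
a^2 + b^2 = 16 + 4 = 20
Scalar part = -4/20 = -1/5
Bivector coeff = 2/20 = 1/10
M^{-1} = -1/5 + 1/10*e12


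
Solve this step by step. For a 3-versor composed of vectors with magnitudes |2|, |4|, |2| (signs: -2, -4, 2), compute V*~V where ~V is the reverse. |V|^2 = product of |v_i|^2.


Each vector v_i has |v_i|^2 = s_i^2
Squared scales: (-2)^2 = 4, (-4)^2 = 16, 2^2 = 4
|V|^2 = 4 * 16 * 4
= 256


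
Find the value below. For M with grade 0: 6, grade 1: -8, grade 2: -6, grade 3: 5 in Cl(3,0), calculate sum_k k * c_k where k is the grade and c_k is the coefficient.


Grade-weighted sum = sum of grade_k * coefficient_k
0*6 = 0
1*(-8) = -8
2*(-6) = -12
3*5 = 15
Total = 0 + (-8) + (-12) + 15 = -5


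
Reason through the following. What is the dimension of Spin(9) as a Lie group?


Spin(n) double-covers SO(n); both have Lie algebra so(n) of dimension n(n-1)/2.
n = 9
n(n-1) = 9 * 8 = 72
dim Spin(9) = 72/2 = 36


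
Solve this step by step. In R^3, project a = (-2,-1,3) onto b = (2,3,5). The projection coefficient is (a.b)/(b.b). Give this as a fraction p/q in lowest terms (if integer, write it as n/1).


Projection coefficient = (a . b) / (b . b)
a . b = (-2)*2 + (-1)*3 + 3*5
= -4 + (-3) + 15 = 8
b . b = 2^2 + 3^2 + 5^2
= 4 + 9 + 25 = 38
Coefficient = 8/38
In lowest terms: 4/19


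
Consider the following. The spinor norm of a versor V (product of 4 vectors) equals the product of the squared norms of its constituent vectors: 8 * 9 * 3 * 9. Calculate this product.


Spinor norm N(V) = |v1|^2 * |v2|^2 * ... * |v4|^2
= 8 * 9 * 3 * 9
Running product: 8, 72, 216, 1944
N(V) = 1944


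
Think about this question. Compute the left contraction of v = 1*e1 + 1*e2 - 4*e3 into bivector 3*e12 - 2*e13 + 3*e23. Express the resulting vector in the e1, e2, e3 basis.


Left contraction v _| B = <vB>_1 (grade-1 part of the geometric product vB).
Using e1_|e12 = e2, e2_|e12 = -e1, e1_|e13 = e3, e3_|e13 = -e1, e2_|e23 = e3, e3_|e23 = -e2:
e1 coeff: -v2*b12 - v3*b13 = -(1)*(3) - (-4)*(-2) = -11
e2 coeff: v1*b12 - v3*b23 = (1)*(3) - (-4)*(3) = 15
e3 coeff: v1*b13 + v2*b23 = (1)*(-2) + (1)*(3) = 1
v _| B = -11*e1 + 15*e2 + 1*e3


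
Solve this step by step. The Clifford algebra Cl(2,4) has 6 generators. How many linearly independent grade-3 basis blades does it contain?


Number of grade-k basis blades in Cl(p,q) with n = p + q is C(n, k).
n = 2 + 4 = 6
C(6, 3) = 6! / (3! * 3!)
= 720 / (6 * 6)
= 20


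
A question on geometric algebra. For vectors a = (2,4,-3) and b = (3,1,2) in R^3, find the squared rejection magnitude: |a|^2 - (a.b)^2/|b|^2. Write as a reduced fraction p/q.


|a|^2 = 2^2 + 4^2 + (-3)^2 = 29
|b|^2 = 3^2 + 1^2 + 2^2 = 14
a . b = 2*3 + 4*1 + (-3)*2 = 4
(a.b)^2 = 4^2 = 16
|rej|^2 = 29 - 16/14
= (406 - 16)/14
= 390/14
In lowest terms: 195/7


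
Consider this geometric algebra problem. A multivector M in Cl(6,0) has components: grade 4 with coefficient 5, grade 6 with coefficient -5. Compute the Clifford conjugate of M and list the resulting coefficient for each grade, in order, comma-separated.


Clifford conjugate sign for grade k: (-1)^(k(k+1)/2)
Grade 4: (-1)^(4*5/2) = (-1)^10 = 1, coeff 5 -> 5
Grade 6: (-1)^(6*7/2) = (-1)^21 = -1, coeff -5 -> 5
Conjugated coefficients: 5, 5


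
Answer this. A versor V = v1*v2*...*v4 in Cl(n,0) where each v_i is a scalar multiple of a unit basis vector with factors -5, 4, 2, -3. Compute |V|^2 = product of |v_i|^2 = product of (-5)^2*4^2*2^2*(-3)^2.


Each vector v_i has |v_i|^2 = s_i^2
Squared scales: (-5)^2 = 25, 4^2 = 16, 2^2 = 4, (-3)^2 = 9
|V|^2 = 25 * 16 * 4 * 9
= 14400


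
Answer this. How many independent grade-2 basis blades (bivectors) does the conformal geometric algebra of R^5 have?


The conformal model of R^5 uses Cl(6,1) with m = 5 + 2 = 7 generators.
Number of grade-2 blades = C(m, 2) = C(7, 2)
= 7*6/2 = 21


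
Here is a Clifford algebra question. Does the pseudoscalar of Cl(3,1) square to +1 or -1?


The pseudoscalar I = e1...e_n (product of all n generators) of Cl(p,q) satisfies I^2 = (-1)^(q + n(n-1)/2).
p = 3, q = 1, n = p + q = 4
n(n-1)/2 = 4 * 3 / 2 = 6
Exponent = q + n(n-1)/2 = 1 + 6 = 7
I^2 = (-1)^7 = -1


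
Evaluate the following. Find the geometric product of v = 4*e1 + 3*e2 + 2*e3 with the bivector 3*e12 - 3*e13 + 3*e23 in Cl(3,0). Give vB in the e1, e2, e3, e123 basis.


vB has grade-1 (vector) and grade-3 (trivector) parts: vB = (v _| B) + (v ^ B).
Vector part <vB>_1:
  e1: -v2*b12 - v3*b13 = -(3)*(3) - (2)*(-3) = -3
  e2: v1*b12 - v3*b23 = (4)*(3) - (2)*(3) = 6
  e3: v1*b13 + v2*b23 = (4)*(-3) + (3)*(3) = -3
Trivector part <vB>_3:
  e123: v1*b23 - v2*b13 + v3*b12 = (4)*(3) - (3)*(-3) + (2)*(3) = 27
vB = -3*e1 + 6*e2 - 3*e3 + 27*e123


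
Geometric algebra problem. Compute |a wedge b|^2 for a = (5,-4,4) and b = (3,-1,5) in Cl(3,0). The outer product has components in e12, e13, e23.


a wedge b = (a1*b2 - a2*b1)*e12 + (a1*b3 - a3*b1)*e13 + (a2*b3 - a3*b2)*e23
e12 coeff: 5*(-1) - (-4)*3 = -5 - (-12) = 7
e13 coeff: 5*5 - 4*3 = 25 - 12 = 13
e23 coeff: (-4)*5 - 4*(-1) = -20 - (-4) = -16
|a wedge b|^2 = 7^2 + 13^2 + (-16)^2
= 49 + 169 + 256
= 474
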